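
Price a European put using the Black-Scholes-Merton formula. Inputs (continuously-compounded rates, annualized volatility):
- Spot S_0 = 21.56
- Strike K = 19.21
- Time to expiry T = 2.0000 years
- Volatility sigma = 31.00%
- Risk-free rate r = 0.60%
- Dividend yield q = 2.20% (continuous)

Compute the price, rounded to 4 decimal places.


Answer: Price = 2.6720

Derivation:
d1 = (ln(S/K) + (r - q + 0.5*sigma^2) * T) / (sigma * sqrt(T)) = 0.40945764
d2 = d1 - sigma * sqrt(T) = -0.02894857
exp(-rT) = 0.98807171; exp(-qT) = 0.95695396
P = K * exp(-rT) * N(-d2) - S_0 * exp(-qT) * N(-d1)
N(-d1) = 0.34110192; N(-d2) = 0.51154719
P = 19.2100 * 0.98807171 * 0.51154719 - 21.5600 * 0.95695396 * 0.34110192 = 2.6720


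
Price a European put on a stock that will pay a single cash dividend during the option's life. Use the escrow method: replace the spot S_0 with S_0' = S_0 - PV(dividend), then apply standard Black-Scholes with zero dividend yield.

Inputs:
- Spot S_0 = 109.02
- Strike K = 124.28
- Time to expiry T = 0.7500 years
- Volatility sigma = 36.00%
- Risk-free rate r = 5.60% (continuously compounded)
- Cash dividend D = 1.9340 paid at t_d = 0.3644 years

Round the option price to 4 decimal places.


PV(D) = D * exp(-r * t_d) = 1.9340 * 0.97980040 = 1.89493398
S_0' = S_0 - PV(D) = 109.0200 - 1.89493398 = 107.12506602
d1 = (ln(S_0'/K) + (r + sigma^2/2)*T) / (sigma*sqrt(T)) = -0.18584293
d2 = d1 - sigma*sqrt(T) = -0.49761207
exp(-rT) = 0.95886978
N(-d1) = 0.57371603; N(-d2) = 0.69062125
P = K * exp(-rT) * N(-d2) - S_0' * N(-d1) = 124.2800 * 0.95886978 * 0.69062125 - 107.12506602 * 0.57371603 = 20.8408

Answer: Price = 20.8408


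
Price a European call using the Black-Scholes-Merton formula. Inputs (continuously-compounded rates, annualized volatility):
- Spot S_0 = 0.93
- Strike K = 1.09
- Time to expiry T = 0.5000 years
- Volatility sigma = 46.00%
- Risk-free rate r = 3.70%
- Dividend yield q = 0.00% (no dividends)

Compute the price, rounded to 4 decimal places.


Answer: Price = 0.0709

Derivation:
d1 = (ln(S/K) + (r - q + 0.5*sigma^2) * T) / (sigma * sqrt(T)) = -0.26854191
d2 = d1 - sigma * sqrt(T) = -0.59381102
exp(-rT) = 0.98167007; exp(-qT) = 1.00000000
C = S_0 * exp(-qT) * N(d1) - K * exp(-rT) * N(d2)
N(d1) = 0.39414111; N(d2) = 0.27631926
C = 0.9300 * 1.00000000 * 0.39414111 - 1.0900 * 0.98167007 * 0.27631926 = 0.0709


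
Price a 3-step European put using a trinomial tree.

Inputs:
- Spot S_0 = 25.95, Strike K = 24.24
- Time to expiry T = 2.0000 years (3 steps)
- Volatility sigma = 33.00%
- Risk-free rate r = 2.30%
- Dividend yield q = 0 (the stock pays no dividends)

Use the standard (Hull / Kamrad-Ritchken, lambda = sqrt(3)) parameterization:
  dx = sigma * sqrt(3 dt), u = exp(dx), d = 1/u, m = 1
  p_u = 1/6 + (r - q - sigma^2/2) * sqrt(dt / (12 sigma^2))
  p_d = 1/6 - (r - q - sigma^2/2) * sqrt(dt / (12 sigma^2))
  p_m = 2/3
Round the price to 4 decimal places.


Answer: Price = V(0,0) = 3.1109

Derivation:
dt = T/N = 0.666667; dx = sigma*sqrt(3*dt) = 0.466690
u = exp(dx) = 1.594708; d = 1/u = 0.627074
p_u = 0.144204, p_m = 0.666667, p_d = 0.189130
Discount per step: exp(-r*dt) = 0.984784
Stock lattice S(k, j) with j the centered position index:
  k=0: S(0,+0) = 25.9500
  k=1: S(1,-1) = 16.2726; S(1,+0) = 25.9500; S(1,+1) = 41.3827
  k=2: S(2,-2) = 10.2041; S(2,-1) = 16.2726; S(2,+0) = 25.9500; S(2,+1) = 41.3827; S(2,+2) = 65.9933
  k=3: S(3,-3) = 6.3987; S(3,-2) = 10.2041; S(3,-1) = 16.2726; S(3,+0) = 25.9500; S(3,+1) = 41.3827; S(3,+2) = 65.9933; S(3,+3) = 105.2400
Terminal payoffs V(N, j) = max(K - S_T, 0):
  V(3,-3) = 17.841266; V(3,-2) = 14.035889; V(3,-1) = 7.967426; V(3,+0) = 0.000000; V(3,+1) = 0.000000; V(3,+2) = 0.000000; V(3,+3) = 0.000000
Backward induction: V(k, j) = exp(-r*dt) * [p_u * V(k+1, j+1) + p_m * V(k+1, j) + p_d * V(k+1, j-1)]
  V(2,-2) = exp(-r*dt) * [p_u*7.967426 + p_m*14.035889 + p_d*17.841266] = 13.669295
  V(2,-1) = exp(-r*dt) * [p_u*0.000000 + p_m*7.967426 + p_d*14.035889] = 7.845005
  V(2,+0) = exp(-r*dt) * [p_u*0.000000 + p_m*0.000000 + p_d*7.967426] = 1.483948
  V(2,+1) = exp(-r*dt) * [p_u*0.000000 + p_m*0.000000 + p_d*0.000000] = 0.000000
  V(2,+2) = exp(-r*dt) * [p_u*0.000000 + p_m*0.000000 + p_d*0.000000] = 0.000000
  V(1,-1) = exp(-r*dt) * [p_u*1.483948 + p_m*7.845005 + p_d*13.669295] = 7.907089
  V(1,+0) = exp(-r*dt) * [p_u*0.000000 + p_m*1.483948 + p_d*7.845005] = 2.435393
  V(1,+1) = exp(-r*dt) * [p_u*0.000000 + p_m*0.000000 + p_d*1.483948] = 0.276388
  V(0,+0) = exp(-r*dt) * [p_u*0.276388 + p_m*2.435393 + p_d*7.907089] = 3.110850


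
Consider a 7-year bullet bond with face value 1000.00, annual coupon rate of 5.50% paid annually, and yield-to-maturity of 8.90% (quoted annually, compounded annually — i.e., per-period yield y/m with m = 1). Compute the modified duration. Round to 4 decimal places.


Answer: Modified duration = 5.3998

Derivation:
Coupon per period c = face * coupon_rate / m = 55.000000
Periods per year m = 1; per-period yield y/m = 0.089000
Number of cashflows N = 7
Cashflows (t years, CF_t, discount factor 1/(1+y/m)^(m*t), PV):
  t = 1.0000: CF_t = 55.000000, DF = 0.918274, PV = 50.505051
  t = 2.0000: CF_t = 55.000000, DF = 0.843226, PV = 46.377457
  t = 3.0000: CF_t = 55.000000, DF = 0.774313, PV = 42.587196
  t = 4.0000: CF_t = 55.000000, DF = 0.711031, PV = 39.106700
  t = 5.0000: CF_t = 55.000000, DF = 0.652921, PV = 35.910652
  t = 6.0000: CF_t = 55.000000, DF = 0.599560, PV = 32.975805
  t = 7.0000: CF_t = 1055.000000, DF = 0.550560, PV = 580.841049
Price P = sum_t PV_t = 828.303911
First compute Macaulay numerator sum_t t * PV_t:
  t * PV_t at t = 1.0000: 50.505051
  t * PV_t at t = 2.0000: 92.754914
  t * PV_t at t = 3.0000: 127.761589
  t * PV_t at t = 4.0000: 156.426800
  t * PV_t at t = 5.0000: 179.553260
  t * PV_t at t = 6.0000: 197.854832
  t * PV_t at t = 7.0000: 4065.887345
Macaulay duration D = 4870.743791 / 828.303911 = 5.880382
Modified duration = D / (1 + y/m) = 5.880382 / (1 + 0.089000) = 5.399800


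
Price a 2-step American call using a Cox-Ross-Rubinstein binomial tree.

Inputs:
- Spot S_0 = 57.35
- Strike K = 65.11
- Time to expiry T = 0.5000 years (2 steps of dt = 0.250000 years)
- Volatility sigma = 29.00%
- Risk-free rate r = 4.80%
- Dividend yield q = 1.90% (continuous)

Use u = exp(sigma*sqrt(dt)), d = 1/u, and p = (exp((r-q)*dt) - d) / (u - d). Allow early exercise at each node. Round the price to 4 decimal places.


Answer: Price = V(0,0) = 2.6906

Derivation:
dt = T/N = 0.250000
u = exp(sigma*sqrt(dt)) = 1.156040; d = 1/u = 0.865022
p = (exp((r-q)*dt) - d) / (u - d) = 0.488817
Discount per step: exp(-r*dt) = 0.988072
Stock lattice S(k, i) with i counting down-moves:
  k=0: S(0,0) = 57.3500
  k=1: S(1,0) = 66.2989; S(1,1) = 49.6090
  k=2: S(2,0) = 76.6441; S(2,1) = 57.3500; S(2,2) = 42.9129
Terminal payoffs V(N, i) = max(S_T - K, 0):
  V(2,0) = 11.534116; V(2,1) = 0.000000; V(2,2) = 0.000000
Backward induction: V(k, i) = exp(-r*dt) * [p * V(k+1, i) + (1-p) * V(k+1, i+1)]; then take max(V_cont, immediate exercise) for American.
  V(1,0) = exp(-r*dt) * [p*11.534116 + (1-p)*0.000000] = 5.570814; exercise = 1.188869; V(1,0) = max -> 5.570814
  V(1,1) = exp(-r*dt) * [p*0.000000 + (1-p)*0.000000] = 0.000000; exercise = 0.000000; V(1,1) = max -> 0.000000
  V(0,0) = exp(-r*dt) * [p*5.570814 + (1-p)*0.000000] = 2.690624; exercise = 0.000000; V(0,0) = max -> 2.690624


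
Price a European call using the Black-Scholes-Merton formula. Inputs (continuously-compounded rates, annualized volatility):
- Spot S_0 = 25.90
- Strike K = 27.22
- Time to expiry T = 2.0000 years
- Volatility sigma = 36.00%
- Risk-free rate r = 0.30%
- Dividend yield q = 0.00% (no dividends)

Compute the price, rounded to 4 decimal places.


Answer: Price = 4.7611

Derivation:
d1 = (ln(S/K) + (r - q + 0.5*sigma^2) * T) / (sigma * sqrt(T)) = 0.16870580
d2 = d1 - sigma * sqrt(T) = -0.34041108
exp(-rT) = 0.99401796; exp(-qT) = 1.00000000
C = S_0 * exp(-qT) * N(d1) - K * exp(-rT) * N(d2)
N(d1) = 0.56698597; N(d2) = 0.36677349
C = 25.9000 * 1.00000000 * 0.56698597 - 27.2200 * 0.99401796 * 0.36677349 = 4.7611


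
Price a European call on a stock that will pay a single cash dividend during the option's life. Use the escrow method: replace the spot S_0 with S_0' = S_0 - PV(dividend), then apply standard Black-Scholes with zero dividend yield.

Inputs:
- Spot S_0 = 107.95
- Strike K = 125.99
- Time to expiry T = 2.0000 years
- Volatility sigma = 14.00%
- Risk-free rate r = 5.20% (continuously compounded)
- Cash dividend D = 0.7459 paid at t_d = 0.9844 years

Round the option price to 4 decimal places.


PV(D) = D * exp(-r * t_d) = 0.7459 * 0.95009927 = 0.70867905
S_0' = S_0 - PV(D) = 107.9500 - 0.70867905 = 107.24132095
d1 = (ln(S_0'/K) + (r + sigma^2/2)*T) / (sigma*sqrt(T)) = -0.18950920
d2 = d1 - sigma*sqrt(T) = -0.38749910
exp(-rT) = 0.90122530
N(d1) = 0.42484687; N(d2) = 0.34919338
C = S_0' * N(d1) - K * exp(-rT) * N(d2) = 107.24132095 * 0.42484687 - 125.9900 * 0.90122530 * 0.34919338 = 5.9118

Answer: Price = 5.9118


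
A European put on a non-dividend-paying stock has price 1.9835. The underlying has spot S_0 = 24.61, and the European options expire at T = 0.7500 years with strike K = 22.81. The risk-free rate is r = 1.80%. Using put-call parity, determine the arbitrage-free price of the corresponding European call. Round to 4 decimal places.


Put-call parity: C - P = S_0 * exp(-qT) - K * exp(-rT).
S_0 * exp(-qT) = 24.6100 * 1.00000000 = 24.61000000
K * exp(-rT) = 22.8100 * 0.98659072 = 22.50413424
C = P + S*exp(-qT) - K*exp(-rT)
C = 1.9835 + 24.61000000 - 22.50413424 = 4.0894

Answer: Call price = 4.0894


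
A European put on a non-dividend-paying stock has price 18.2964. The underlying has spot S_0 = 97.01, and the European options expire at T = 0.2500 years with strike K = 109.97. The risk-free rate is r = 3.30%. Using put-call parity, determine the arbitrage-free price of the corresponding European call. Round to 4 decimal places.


Answer: Call price = 6.2399

Derivation:
Put-call parity: C - P = S_0 * exp(-qT) - K * exp(-rT).
S_0 * exp(-qT) = 97.0100 * 1.00000000 = 97.01000000
K * exp(-rT) = 109.9700 * 0.99178394 = 109.06647965
C = P + S*exp(-qT) - K*exp(-rT)
C = 18.2964 + 97.01000000 - 109.06647965 = 6.2399


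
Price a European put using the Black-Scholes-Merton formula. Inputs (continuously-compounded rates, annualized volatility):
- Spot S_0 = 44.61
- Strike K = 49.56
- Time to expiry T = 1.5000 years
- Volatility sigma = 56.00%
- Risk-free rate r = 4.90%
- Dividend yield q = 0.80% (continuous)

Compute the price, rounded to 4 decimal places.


Answer: Price = 13.1012

Derivation:
d1 = (ln(S/K) + (r - q + 0.5*sigma^2) * T) / (sigma * sqrt(T)) = 0.27917475
d2 = d1 - sigma * sqrt(T) = -0.40668238
exp(-rT) = 0.92913615; exp(-qT) = 0.98807171
P = K * exp(-rT) * N(-d2) - S_0 * exp(-qT) * N(-d1)
N(-d1) = 0.39005536; N(-d2) = 0.65787936
P = 49.5600 * 0.92913615 * 0.65787936 - 44.6100 * 0.98807171 * 0.39005536 = 13.1012


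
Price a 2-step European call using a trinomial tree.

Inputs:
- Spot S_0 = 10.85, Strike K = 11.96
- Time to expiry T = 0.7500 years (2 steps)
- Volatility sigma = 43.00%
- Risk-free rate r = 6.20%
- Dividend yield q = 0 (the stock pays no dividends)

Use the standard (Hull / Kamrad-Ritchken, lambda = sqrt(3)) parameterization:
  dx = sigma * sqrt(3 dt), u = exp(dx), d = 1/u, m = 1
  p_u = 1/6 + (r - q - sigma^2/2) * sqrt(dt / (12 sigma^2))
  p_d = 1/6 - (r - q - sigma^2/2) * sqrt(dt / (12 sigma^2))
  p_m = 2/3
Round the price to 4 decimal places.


dt = T/N = 0.375000; dx = sigma*sqrt(3*dt) = 0.456084
u = exp(dx) = 1.577883; d = 1/u = 0.633761
p_u = 0.154148, p_m = 0.666667, p_d = 0.179185
Discount per step: exp(-r*dt) = 0.977018
Stock lattice S(k, j) with j the centered position index:
  k=0: S(0,+0) = 10.8500
  k=1: S(1,-1) = 6.8763; S(1,+0) = 10.8500; S(1,+1) = 17.1200
  k=2: S(2,-2) = 4.3579; S(2,-1) = 6.8763; S(2,+0) = 10.8500; S(2,+1) = 17.1200; S(2,+2) = 27.0134
Terminal payoffs V(N, j) = max(S_T - K, 0):
  V(2,-2) = 0.000000; V(2,-1) = 0.000000; V(2,+0) = 0.000000; V(2,+1) = 5.160027; V(2,+2) = 15.053394
Backward induction: V(k, j) = exp(-r*dt) * [p_u * V(k+1, j+1) + p_m * V(k+1, j) + p_d * V(k+1, j-1)]
  V(1,-1) = exp(-r*dt) * [p_u*0.000000 + p_m*0.000000 + p_d*0.000000] = 0.000000
  V(1,+0) = exp(-r*dt) * [p_u*5.160027 + p_m*0.000000 + p_d*0.000000] = 0.777130
  V(1,+1) = exp(-r*dt) * [p_u*15.053394 + p_m*5.160027 + p_d*0.000000] = 5.628089
  V(0,+0) = exp(-r*dt) * [p_u*5.628089 + p_m*0.777130 + p_d*0.000000] = 1.353803

Answer: Price = V(0,0) = 1.3538


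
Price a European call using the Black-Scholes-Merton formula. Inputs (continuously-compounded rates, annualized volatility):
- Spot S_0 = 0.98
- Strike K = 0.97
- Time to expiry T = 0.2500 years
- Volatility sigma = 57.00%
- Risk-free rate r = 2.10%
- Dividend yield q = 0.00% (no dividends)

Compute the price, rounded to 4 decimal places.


d1 = (ln(S/K) + (r - q + 0.5*sigma^2) * T) / (sigma * sqrt(T)) = 0.19690877
d2 = d1 - sigma * sqrt(T) = -0.08809123
exp(-rT) = 0.99476376; exp(-qT) = 1.00000000
C = S_0 * exp(-qT) * N(d1) - K * exp(-rT) * N(d2)
N(d1) = 0.57805054; N(d2) = 0.46490208
C = 0.9800 * 1.00000000 * 0.57805054 - 0.9700 * 0.99476376 * 0.46490208 = 0.1179

Answer: Price = 0.1179


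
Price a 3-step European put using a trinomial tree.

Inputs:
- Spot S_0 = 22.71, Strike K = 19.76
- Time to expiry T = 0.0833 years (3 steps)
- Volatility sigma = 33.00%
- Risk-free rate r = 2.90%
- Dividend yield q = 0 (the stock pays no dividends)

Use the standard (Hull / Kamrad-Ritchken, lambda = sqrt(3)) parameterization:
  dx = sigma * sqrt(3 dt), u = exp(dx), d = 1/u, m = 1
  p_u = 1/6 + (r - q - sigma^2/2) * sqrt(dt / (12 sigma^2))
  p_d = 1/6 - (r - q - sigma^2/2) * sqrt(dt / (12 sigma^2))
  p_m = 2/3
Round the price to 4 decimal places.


dt = T/N = 0.027767; dx = sigma*sqrt(3*dt) = 0.095244
u = exp(dx) = 1.099927; d = 1/u = 0.909151
p_u = 0.162957, p_m = 0.666667, p_d = 0.170376
Discount per step: exp(-r*dt) = 0.999195
Stock lattice S(k, j) with j the centered position index:
  k=0: S(0,+0) = 22.7100
  k=1: S(1,-1) = 20.6468; S(1,+0) = 22.7100; S(1,+1) = 24.9793
  k=2: S(2,-2) = 18.7711; S(2,-1) = 20.6468; S(2,+0) = 22.7100; S(2,+1) = 24.9793; S(2,+2) = 27.4754
  k=3: S(3,-3) = 17.0658; S(3,-2) = 18.7711; S(3,-1) = 20.6468; S(3,+0) = 22.7100; S(3,+1) = 24.9793; S(3,+2) = 27.4754; S(3,+3) = 30.2210
Terminal payoffs V(N, j) = max(K - S_T, 0):
  V(3,-3) = 2.694240; V(3,-2) = 0.988911; V(3,-1) = 0.000000; V(3,+0) = 0.000000; V(3,+1) = 0.000000; V(3,+2) = 0.000000; V(3,+3) = 0.000000
Backward induction: V(k, j) = exp(-r*dt) * [p_u * V(k+1, j+1) + p_m * V(k+1, j) + p_d * V(k+1, j-1)]
  V(2,-2) = exp(-r*dt) * [p_u*0.000000 + p_m*0.988911 + p_d*2.694240] = 1.117409
  V(2,-1) = exp(-r*dt) * [p_u*0.000000 + p_m*0.000000 + p_d*0.988911] = 0.168351
  V(2,+0) = exp(-r*dt) * [p_u*0.000000 + p_m*0.000000 + p_d*0.000000] = 0.000000
  V(2,+1) = exp(-r*dt) * [p_u*0.000000 + p_m*0.000000 + p_d*0.000000] = 0.000000
  V(2,+2) = exp(-r*dt) * [p_u*0.000000 + p_m*0.000000 + p_d*0.000000] = 0.000000
  V(1,-1) = exp(-r*dt) * [p_u*0.000000 + p_m*0.168351 + p_d*1.117409] = 0.302371
  V(1,+0) = exp(-r*dt) * [p_u*0.000000 + p_m*0.000000 + p_d*0.168351] = 0.028660
  V(1,+1) = exp(-r*dt) * [p_u*0.000000 + p_m*0.000000 + p_d*0.000000] = 0.000000
  V(0,+0) = exp(-r*dt) * [p_u*0.000000 + p_m*0.028660 + p_d*0.302371] = 0.070567

Answer: Price = V(0,0) = 0.0706


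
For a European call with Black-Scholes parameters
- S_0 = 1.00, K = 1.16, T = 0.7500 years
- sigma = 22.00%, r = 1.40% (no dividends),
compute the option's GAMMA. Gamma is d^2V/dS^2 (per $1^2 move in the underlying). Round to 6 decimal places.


Answer: Gamma = 1.718484

Derivation:
d1 = -0.6286294972; d2 = -0.8191550861
phi(d1) = 0.3274152436; exp(-qT) = 1.0000000000; exp(-rT) = 0.9895549326
Gamma = exp(-qT) * phi(d1) / (S * sigma * sqrt(T)) = 1.0000000000 * 0.3274152436 / (1.0000 * 0.2200 * 0.8660254038) = 1.718484


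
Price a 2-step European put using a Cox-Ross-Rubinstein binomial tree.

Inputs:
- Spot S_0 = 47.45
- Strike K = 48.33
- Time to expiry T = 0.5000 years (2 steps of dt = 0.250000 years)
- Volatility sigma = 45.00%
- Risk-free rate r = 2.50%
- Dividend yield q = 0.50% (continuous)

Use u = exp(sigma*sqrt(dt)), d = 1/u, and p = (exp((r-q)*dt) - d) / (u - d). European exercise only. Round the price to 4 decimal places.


dt = T/N = 0.250000
u = exp(sigma*sqrt(dt)) = 1.252323; d = 1/u = 0.798516
p = (exp((r-q)*dt) - d) / (u - d) = 0.455032
Discount per step: exp(-r*dt) = 0.993769
Stock lattice S(k, i) with i counting down-moves:
  k=0: S(0,0) = 47.4500
  k=1: S(1,0) = 59.4227; S(1,1) = 37.8896
  k=2: S(2,0) = 74.4164; S(2,1) = 47.4500; S(2,2) = 30.2555
Terminal payoffs V(N, i) = max(K - S_T, 0):
  V(2,0) = 0.000000; V(2,1) = 0.880000; V(2,2) = 18.074544
Backward induction: V(k, i) = exp(-r*dt) * [p * V(k+1, i) + (1-p) * V(k+1, i+1)].
  V(1,0) = exp(-r*dt) * [p*0.000000 + (1-p)*0.880000] = 0.476584
  V(1,1) = exp(-r*dt) * [p*0.880000 + (1-p)*18.074544] = 10.186617
  V(0,0) = exp(-r*dt) * [p*0.476584 + (1-p)*10.186617] = 5.732306

Answer: Price = V(0,0) = 5.7323


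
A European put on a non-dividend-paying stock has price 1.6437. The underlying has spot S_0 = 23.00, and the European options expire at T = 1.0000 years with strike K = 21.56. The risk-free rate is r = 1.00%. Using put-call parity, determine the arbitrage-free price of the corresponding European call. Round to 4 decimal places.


Put-call parity: C - P = S_0 * exp(-qT) - K * exp(-rT).
S_0 * exp(-qT) = 23.0000 * 1.00000000 = 23.00000000
K * exp(-rT) = 21.5600 * 0.99004983 = 21.34547442
C = P + S*exp(-qT) - K*exp(-rT)
C = 1.6437 + 23.00000000 - 21.34547442 = 3.2982

Answer: Call price = 3.2982


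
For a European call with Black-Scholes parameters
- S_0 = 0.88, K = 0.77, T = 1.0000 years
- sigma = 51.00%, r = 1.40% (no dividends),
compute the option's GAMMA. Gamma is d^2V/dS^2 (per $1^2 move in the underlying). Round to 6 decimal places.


d1 = 0.5442772404; d2 = 0.0342772404
phi(d1) = 0.3440193441; exp(-qT) = 1.0000000000; exp(-rT) = 0.9860975443
Gamma = exp(-qT) * phi(d1) / (S * sigma * sqrt(T)) = 1.0000000000 * 0.3440193441 / (0.8800 * 0.5100 * 1.0000000000) = 0.766532

Answer: Gamma = 0.766532


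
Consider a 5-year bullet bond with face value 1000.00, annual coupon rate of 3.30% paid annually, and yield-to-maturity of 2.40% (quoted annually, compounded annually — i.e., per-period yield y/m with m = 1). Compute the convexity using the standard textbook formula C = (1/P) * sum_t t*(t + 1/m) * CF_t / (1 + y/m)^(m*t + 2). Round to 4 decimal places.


Coupon per period c = face * coupon_rate / m = 33.000000
Periods per year m = 1; per-period yield y/m = 0.024000
Number of cashflows N = 5
Cashflows (t years, CF_t, discount factor 1/(1+y/m)^(m*t), PV):
  t = 1.0000: CF_t = 33.000000, DF = 0.976562, PV = 32.226562
  t = 2.0000: CF_t = 33.000000, DF = 0.953674, PV = 31.471252
  t = 3.0000: CF_t = 33.000000, DF = 0.931323, PV = 30.733645
  t = 4.0000: CF_t = 33.000000, DF = 0.909495, PV = 30.013325
  t = 5.0000: CF_t = 1033.000000, DF = 0.888178, PV = 917.488308
Price P = sum_t PV_t = 1041.933093
Convexity numerator sum_t t*(t + 1/m) * CF_t / (1+y/m)^(m*t + 2):
  t = 1.0000: term = 61.467290
  t = 2.0000: term = 180.079951
  t = 3.0000: term = 351.718654
  t = 4.0000: term = 572.458747
  t = 5.0000: term = 26249.551035
Convexity = (1/P) * sum = 27415.275678 / 1041.933093 = 26.311935

Answer: Convexity = 26.3119


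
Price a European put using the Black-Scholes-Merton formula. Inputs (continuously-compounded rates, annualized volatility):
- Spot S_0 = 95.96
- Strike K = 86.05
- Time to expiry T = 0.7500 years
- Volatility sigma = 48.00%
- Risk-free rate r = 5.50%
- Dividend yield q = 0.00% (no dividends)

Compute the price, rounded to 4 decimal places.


d1 = (ln(S/K) + (r - q + 0.5*sigma^2) * T) / (sigma * sqrt(T)) = 0.56929843
d2 = d1 - sigma * sqrt(T) = 0.15360624
exp(-rT) = 0.95958920; exp(-qT) = 1.00000000
P = K * exp(-rT) * N(-d2) - S_0 * exp(-qT) * N(-d1)
N(-d1) = 0.28457681; N(-d2) = 0.43896011
P = 86.0500 * 0.95958920 * 0.43896011 - 95.9600 * 1.00000000 * 0.28457681 = 8.9381

Answer: Price = 8.9381


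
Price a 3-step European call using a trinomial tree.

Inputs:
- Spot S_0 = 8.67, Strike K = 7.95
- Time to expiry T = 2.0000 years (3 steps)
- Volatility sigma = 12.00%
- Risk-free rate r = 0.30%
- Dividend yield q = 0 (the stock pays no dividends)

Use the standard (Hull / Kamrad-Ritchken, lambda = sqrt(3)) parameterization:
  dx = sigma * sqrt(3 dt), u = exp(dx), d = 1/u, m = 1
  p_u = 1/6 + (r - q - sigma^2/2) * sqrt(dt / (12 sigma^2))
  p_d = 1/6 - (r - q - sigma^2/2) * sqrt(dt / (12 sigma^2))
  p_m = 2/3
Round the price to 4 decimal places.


Answer: Price = V(0,0) = 1.0460

Derivation:
dt = T/N = 0.666667; dx = sigma*sqrt(3*dt) = 0.169706
u = exp(dx) = 1.184956; d = 1/u = 0.843913
p_u = 0.158417, p_m = 0.666667, p_d = 0.174916
Discount per step: exp(-r*dt) = 0.998002
Stock lattice S(k, j) with j the centered position index:
  k=0: S(0,+0) = 8.6700
  k=1: S(1,-1) = 7.3167; S(1,+0) = 8.6700; S(1,+1) = 10.2736
  k=2: S(2,-2) = 6.1747; S(2,-1) = 7.3167; S(2,+0) = 8.6700; S(2,+1) = 10.2736; S(2,+2) = 12.1737
  k=3: S(3,-3) = 5.2109; S(3,-2) = 6.1747; S(3,-1) = 7.3167; S(3,+0) = 8.6700; S(3,+1) = 10.2736; S(3,+2) = 12.1737; S(3,+3) = 14.4253
Terminal payoffs V(N, j) = max(S_T - K, 0):
  V(3,-3) = 0.000000; V(3,-2) = 0.000000; V(3,-1) = 0.000000; V(3,+0) = 0.720000; V(3,+1) = 2.323568; V(3,+2) = 4.223726; V(3,+3) = 6.475330
Backward induction: V(k, j) = exp(-r*dt) * [p_u * V(k+1, j+1) + p_m * V(k+1, j) + p_d * V(k+1, j-1)]
  V(2,-2) = exp(-r*dt) * [p_u*0.000000 + p_m*0.000000 + p_d*0.000000] = 0.000000
  V(2,-1) = exp(-r*dt) * [p_u*0.720000 + p_m*0.000000 + p_d*0.000000] = 0.113832
  V(2,+0) = exp(-r*dt) * [p_u*2.323568 + p_m*0.720000 + p_d*0.000000] = 0.846398
  V(2,+1) = exp(-r*dt) * [p_u*4.223726 + p_m*2.323568 + p_d*0.720000] = 2.339412
  V(2,+2) = exp(-r*dt) * [p_u*6.475330 + p_m*4.223726 + p_d*2.323568] = 4.239563
  V(1,-1) = exp(-r*dt) * [p_u*0.846398 + p_m*0.113832 + p_d*0.000000] = 0.209553
  V(1,+0) = exp(-r*dt) * [p_u*2.339412 + p_m*0.846398 + p_d*0.113832] = 0.952872
  V(1,+1) = exp(-r*dt) * [p_u*4.239563 + p_m*2.339412 + p_d*0.846398] = 2.374522
  V(0,+0) = exp(-r*dt) * [p_u*2.374522 + p_m*0.952872 + p_d*0.209553] = 1.045973


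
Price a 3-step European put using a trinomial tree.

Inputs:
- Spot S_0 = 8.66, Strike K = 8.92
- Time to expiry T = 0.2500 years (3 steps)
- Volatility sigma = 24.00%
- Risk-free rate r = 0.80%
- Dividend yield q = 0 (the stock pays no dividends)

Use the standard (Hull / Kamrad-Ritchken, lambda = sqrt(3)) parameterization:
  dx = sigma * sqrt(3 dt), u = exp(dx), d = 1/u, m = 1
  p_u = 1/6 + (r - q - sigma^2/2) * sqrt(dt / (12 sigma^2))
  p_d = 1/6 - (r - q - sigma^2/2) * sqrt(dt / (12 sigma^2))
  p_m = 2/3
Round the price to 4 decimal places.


dt = T/N = 0.083333; dx = sigma*sqrt(3*dt) = 0.120000
u = exp(dx) = 1.127497; d = 1/u = 0.886920
p_u = 0.159444, p_m = 0.666667, p_d = 0.173889
Discount per step: exp(-r*dt) = 0.999334
Stock lattice S(k, j) with j the centered position index:
  k=0: S(0,+0) = 8.6600
  k=1: S(1,-1) = 7.6807; S(1,+0) = 8.6600; S(1,+1) = 9.7641
  k=2: S(2,-2) = 6.8122; S(2,-1) = 7.6807; S(2,+0) = 8.6600; S(2,+1) = 9.7641; S(2,+2) = 11.0090
  k=3: S(3,-3) = 6.0419; S(3,-2) = 6.8122; S(3,-1) = 7.6807; S(3,+0) = 8.6600; S(3,+1) = 9.7641; S(3,+2) = 11.0090; S(3,+3) = 12.4126
Terminal payoffs V(N, j) = max(K - S_T, 0):
  V(3,-3) = 2.878123; V(3,-2) = 2.107803; V(3,-1) = 1.239269; V(3,+0) = 0.260000; V(3,+1) = 0.000000; V(3,+2) = 0.000000; V(3,+3) = 0.000000
Backward induction: V(k, j) = exp(-r*dt) * [p_u * V(k+1, j+1) + p_m * V(k+1, j) + p_d * V(k+1, j-1)]
  V(2,-2) = exp(-r*dt) * [p_u*1.239269 + p_m*2.107803 + p_d*2.878123] = 2.101868
  V(2,-1) = exp(-r*dt) * [p_u*0.260000 + p_m*1.239269 + p_d*2.107803] = 1.233336
  V(2,+0) = exp(-r*dt) * [p_u*0.000000 + p_m*0.260000 + p_d*1.239269] = 0.388569
  V(2,+1) = exp(-r*dt) * [p_u*0.000000 + p_m*0.000000 + p_d*0.260000] = 0.045181
  V(2,+2) = exp(-r*dt) * [p_u*0.000000 + p_m*0.000000 + p_d*0.000000] = 0.000000
  V(1,-1) = exp(-r*dt) * [p_u*0.388569 + p_m*1.233336 + p_d*2.101868] = 1.248838
  V(1,+0) = exp(-r*dt) * [p_u*0.045181 + p_m*0.388569 + p_d*1.233336] = 0.480393
  V(1,+1) = exp(-r*dt) * [p_u*0.000000 + p_m*0.045181 + p_d*0.388569] = 0.097623
  V(0,+0) = exp(-r*dt) * [p_u*0.097623 + p_m*0.480393 + p_d*1.248838] = 0.552618

Answer: Price = V(0,0) = 0.5526


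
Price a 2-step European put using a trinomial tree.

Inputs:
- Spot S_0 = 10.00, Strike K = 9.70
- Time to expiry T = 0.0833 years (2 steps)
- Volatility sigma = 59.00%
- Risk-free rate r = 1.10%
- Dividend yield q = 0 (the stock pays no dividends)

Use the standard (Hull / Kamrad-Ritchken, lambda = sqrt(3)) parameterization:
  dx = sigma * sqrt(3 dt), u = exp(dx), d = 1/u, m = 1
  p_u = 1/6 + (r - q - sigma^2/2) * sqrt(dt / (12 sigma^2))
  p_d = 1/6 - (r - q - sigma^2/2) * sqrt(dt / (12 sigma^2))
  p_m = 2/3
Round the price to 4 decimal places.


dt = T/N = 0.041650; dx = sigma*sqrt(3*dt) = 0.208555
u = exp(dx) = 1.231896; d = 1/u = 0.811757
p_u = 0.150385, p_m = 0.666667, p_d = 0.182948
Discount per step: exp(-r*dt) = 0.999542
Stock lattice S(k, j) with j the centered position index:
  k=0: S(0,+0) = 10.0000
  k=1: S(1,-1) = 8.1176; S(1,+0) = 10.0000; S(1,+1) = 12.3190
  k=2: S(2,-2) = 6.5895; S(2,-1) = 8.1176; S(2,+0) = 10.0000; S(2,+1) = 12.3190; S(2,+2) = 15.1757
Terminal payoffs V(N, j) = max(K - S_T, 0):
  V(2,-2) = 3.110513; V(2,-1) = 1.582434; V(2,+0) = 0.000000; V(2,+1) = 0.000000; V(2,+2) = 0.000000
Backward induction: V(k, j) = exp(-r*dt) * [p_u * V(k+1, j+1) + p_m * V(k+1, j) + p_d * V(k+1, j-1)]
  V(1,-1) = exp(-r*dt) * [p_u*0.000000 + p_m*1.582434 + p_d*3.110513] = 1.623274
  V(1,+0) = exp(-r*dt) * [p_u*0.000000 + p_m*0.000000 + p_d*1.582434] = 0.289370
  V(1,+1) = exp(-r*dt) * [p_u*0.000000 + p_m*0.000000 + p_d*0.000000] = 0.000000
  V(0,+0) = exp(-r*dt) * [p_u*0.000000 + p_m*0.289370 + p_d*1.623274] = 0.489664

Answer: Price = V(0,0) = 0.4897


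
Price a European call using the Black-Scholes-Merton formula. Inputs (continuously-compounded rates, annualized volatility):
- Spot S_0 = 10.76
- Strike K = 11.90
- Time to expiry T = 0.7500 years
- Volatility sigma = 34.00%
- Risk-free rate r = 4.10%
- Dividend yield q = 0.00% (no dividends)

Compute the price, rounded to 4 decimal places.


Answer: Price = 0.9516

Derivation:
d1 = (ln(S/K) + (r - q + 0.5*sigma^2) * T) / (sigma * sqrt(T)) = -0.09034800
d2 = d1 - sigma * sqrt(T) = -0.38479664
exp(-rT) = 0.96971797; exp(-qT) = 1.00000000
C = S_0 * exp(-qT) * N(d1) - K * exp(-rT) * N(d2)
N(d1) = 0.46400534; N(d2) = 0.35019405
C = 10.7600 * 1.00000000 * 0.46400534 - 11.9000 * 0.96971797 * 0.35019405 = 0.9516


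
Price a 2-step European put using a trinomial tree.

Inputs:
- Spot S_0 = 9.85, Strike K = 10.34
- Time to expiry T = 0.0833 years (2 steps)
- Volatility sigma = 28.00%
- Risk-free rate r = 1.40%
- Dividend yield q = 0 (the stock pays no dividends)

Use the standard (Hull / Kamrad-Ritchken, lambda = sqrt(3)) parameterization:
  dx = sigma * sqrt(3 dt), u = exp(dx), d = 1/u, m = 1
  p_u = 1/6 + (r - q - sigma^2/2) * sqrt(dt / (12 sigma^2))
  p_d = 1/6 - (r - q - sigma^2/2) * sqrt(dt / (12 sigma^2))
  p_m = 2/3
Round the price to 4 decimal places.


Answer: Price = V(0,0) = 0.6362

Derivation:
dt = T/N = 0.041650; dx = sigma*sqrt(3*dt) = 0.098975
u = exp(dx) = 1.104039; d = 1/u = 0.905765
p_u = 0.161364, p_m = 0.666667, p_d = 0.171969
Discount per step: exp(-r*dt) = 0.999417
Stock lattice S(k, j) with j the centered position index:
  k=0: S(0,+0) = 9.8500
  k=1: S(1,-1) = 8.9218; S(1,+0) = 9.8500; S(1,+1) = 10.8748
  k=2: S(2,-2) = 8.0810; S(2,-1) = 8.9218; S(2,+0) = 9.8500; S(2,+1) = 10.8748; S(2,+2) = 12.0062
Terminal payoffs V(N, j) = max(K - S_T, 0):
  V(2,-2) = 2.258955; V(2,-1) = 1.418213; V(2,+0) = 0.490000; V(2,+1) = 0.000000; V(2,+2) = 0.000000
Backward induction: V(k, j) = exp(-r*dt) * [p_u * V(k+1, j+1) + p_m * V(k+1, j) + p_d * V(k+1, j-1)]
  V(1,-1) = exp(-r*dt) * [p_u*0.490000 + p_m*1.418213 + p_d*2.258955] = 1.412190
  V(1,+0) = exp(-r*dt) * [p_u*0.000000 + p_m*0.490000 + p_d*1.418213] = 0.570223
  V(1,+1) = exp(-r*dt) * [p_u*0.000000 + p_m*0.000000 + p_d*0.490000] = 0.084216
  V(0,+0) = exp(-r*dt) * [p_u*0.084216 + p_m*0.570223 + p_d*1.412190] = 0.636219


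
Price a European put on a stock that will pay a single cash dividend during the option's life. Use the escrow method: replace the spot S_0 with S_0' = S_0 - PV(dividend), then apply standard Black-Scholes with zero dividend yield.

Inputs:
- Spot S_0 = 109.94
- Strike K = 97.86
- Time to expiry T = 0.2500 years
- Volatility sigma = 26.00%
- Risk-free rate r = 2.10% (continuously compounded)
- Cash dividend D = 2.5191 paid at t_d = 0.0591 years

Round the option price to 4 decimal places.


PV(D) = D * exp(-r * t_d) = 2.5191 * 0.99875967 = 2.51597548
S_0' = S_0 - PV(D) = 109.9400 - 2.51597548 = 107.42402452
d1 = (ln(S_0'/K) + (r + sigma^2/2)*T) / (sigma*sqrt(T)) = 0.82266126
d2 = d1 - sigma*sqrt(T) = 0.69266126
exp(-rT) = 0.99476376
N(-d1) = 0.20535033; N(-d2) = 0.24426108
P = K * exp(-rT) * N(-d2) - S_0' * N(-d1) = 97.8600 * 0.99476376 * 0.24426108 - 107.42402452 * 0.20535033 = 1.7187

Answer: Price = 1.7187


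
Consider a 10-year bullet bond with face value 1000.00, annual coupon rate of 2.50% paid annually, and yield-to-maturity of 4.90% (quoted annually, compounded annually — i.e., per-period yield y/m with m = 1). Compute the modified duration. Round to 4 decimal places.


Answer: Modified duration = 8.4210

Derivation:
Coupon per period c = face * coupon_rate / m = 25.000000
Periods per year m = 1; per-period yield y/m = 0.049000
Number of cashflows N = 10
Cashflows (t years, CF_t, discount factor 1/(1+y/m)^(m*t), PV):
  t = 1.0000: CF_t = 25.000000, DF = 0.953289, PV = 23.832221
  t = 2.0000: CF_t = 25.000000, DF = 0.908760, PV = 22.718991
  t = 3.0000: CF_t = 25.000000, DF = 0.866310, PV = 21.657760
  t = 4.0000: CF_t = 25.000000, DF = 0.825844, PV = 20.646101
  t = 5.0000: CF_t = 25.000000, DF = 0.787268, PV = 19.681698
  t = 6.0000: CF_t = 25.000000, DF = 0.750494, PV = 18.762343
  t = 7.0000: CF_t = 25.000000, DF = 0.715437, PV = 17.885933
  t = 8.0000: CF_t = 25.000000, DF = 0.682018, PV = 17.050460
  t = 9.0000: CF_t = 25.000000, DF = 0.650161, PV = 16.254013
  t = 10.0000: CF_t = 1025.000000, DF = 0.619791, PV = 635.285559
Price P = sum_t PV_t = 813.775081
First compute Macaulay numerator sum_t t * PV_t:
  t * PV_t at t = 1.0000: 23.832221
  t * PV_t at t = 2.0000: 45.437981
  t * PV_t at t = 3.0000: 64.973281
  t * PV_t at t = 4.0000: 82.584406
  t * PV_t at t = 5.0000: 98.408491
  t * PV_t at t = 6.0000: 112.574060
  t * PV_t at t = 7.0000: 125.201529
  t * PV_t at t = 8.0000: 136.403681
  t * PV_t at t = 9.0000: 146.286121
  t * PV_t at t = 10.0000: 6352.855593
Macaulay duration D = 7188.557363 / 813.775081 = 8.833592
Modified duration = D / (1 + y/m) = 8.833592 / (1 + 0.049000) = 8.420965


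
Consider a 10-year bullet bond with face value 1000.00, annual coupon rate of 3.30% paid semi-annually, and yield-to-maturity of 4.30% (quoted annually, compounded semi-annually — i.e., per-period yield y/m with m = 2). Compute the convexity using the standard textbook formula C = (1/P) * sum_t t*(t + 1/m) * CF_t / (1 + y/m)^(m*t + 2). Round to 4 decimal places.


Coupon per period c = face * coupon_rate / m = 16.500000
Periods per year m = 2; per-period yield y/m = 0.021500
Number of cashflows N = 20
Cashflows (t years, CF_t, discount factor 1/(1+y/m)^(m*t), PV):
  t = 0.5000: CF_t = 16.500000, DF = 0.978953, PV = 16.152717
  t = 1.0000: CF_t = 16.500000, DF = 0.958348, PV = 15.812743
  t = 1.5000: CF_t = 16.500000, DF = 0.938177, PV = 15.479924
  t = 2.0000: CF_t = 16.500000, DF = 0.918431, PV = 15.154111
  t = 2.5000: CF_t = 16.500000, DF = 0.899100, PV = 14.835155
  t = 3.0000: CF_t = 16.500000, DF = 0.880177, PV = 14.522912
  t = 3.5000: CF_t = 16.500000, DF = 0.861651, PV = 14.217242
  t = 4.0000: CF_t = 16.500000, DF = 0.843515, PV = 13.918005
  t = 4.5000: CF_t = 16.500000, DF = 0.825762, PV = 13.625066
  t = 5.0000: CF_t = 16.500000, DF = 0.808381, PV = 13.338292
  t = 5.5000: CF_t = 16.500000, DF = 0.791367, PV = 13.057555
  t = 6.0000: CF_t = 16.500000, DF = 0.774711, PV = 12.782726
  t = 6.5000: CF_t = 16.500000, DF = 0.758405, PV = 12.513682
  t = 7.0000: CF_t = 16.500000, DF = 0.742442, PV = 12.250301
  t = 7.5000: CF_t = 16.500000, DF = 0.726816, PV = 11.992463
  t = 8.0000: CF_t = 16.500000, DF = 0.711518, PV = 11.740052
  t = 8.5000: CF_t = 16.500000, DF = 0.696543, PV = 11.492953
  t = 9.0000: CF_t = 16.500000, DF = 0.681882, PV = 11.251055
  t = 9.5000: CF_t = 16.500000, DF = 0.667530, PV = 11.014249
  t = 10.0000: CF_t = 1016.500000, DF = 0.653480, PV = 664.262849
Price P = sum_t PV_t = 919.414052
Convexity numerator sum_t t*(t + 1/m) * CF_t / (1+y/m)^(m*t + 2):
  t = 0.5000: term = 7.739962
  t = 1.0000: term = 22.731166
  t = 1.5000: term = 44.505465
  t = 2.0000: term = 72.614562
  t = 2.5000: term = 106.629313
  t = 3.0000: term = 146.139049
  t = 3.5000: term = 190.750920
  t = 4.0000: term = 240.089264
  t = 4.5000: term = 293.794987
  t = 5.0000: term = 351.524975
  t = 5.5000: term = 412.951513
  t = 6.0000: term = 477.761729
  t = 6.5000: term = 545.657057
  t = 7.0000: term = 616.352713
  t = 7.5000: term = 689.577191
  t = 8.0000: term = 765.071774
  t = 8.5000: term = 842.590059
  t = 9.0000: term = 921.897505
  t = 9.5000: term = 1002.770985
  t = 10.0000: term = 66842.474760
Convexity = (1/P) * sum = 74593.624949 / 919.414052 = 81.131700

Answer: Convexity = 81.1317


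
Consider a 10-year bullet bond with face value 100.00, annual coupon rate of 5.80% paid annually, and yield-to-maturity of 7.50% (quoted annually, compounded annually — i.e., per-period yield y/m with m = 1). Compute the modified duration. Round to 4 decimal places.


Answer: Modified duration = 7.1677

Derivation:
Coupon per period c = face * coupon_rate / m = 5.800000
Periods per year m = 1; per-period yield y/m = 0.075000
Number of cashflows N = 10
Cashflows (t years, CF_t, discount factor 1/(1+y/m)^(m*t), PV):
  t = 1.0000: CF_t = 5.800000, DF = 0.930233, PV = 5.395349
  t = 2.0000: CF_t = 5.800000, DF = 0.865333, PV = 5.018929
  t = 3.0000: CF_t = 5.800000, DF = 0.804961, PV = 4.668771
  t = 4.0000: CF_t = 5.800000, DF = 0.748801, PV = 4.343043
  t = 5.0000: CF_t = 5.800000, DF = 0.696559, PV = 4.040040
  t = 6.0000: CF_t = 5.800000, DF = 0.647962, PV = 3.758177
  t = 7.0000: CF_t = 5.800000, DF = 0.602755, PV = 3.495978
  t = 8.0000: CF_t = 5.800000, DF = 0.560702, PV = 3.252073
  t = 9.0000: CF_t = 5.800000, DF = 0.521583, PV = 3.025184
  t = 10.0000: CF_t = 105.800000, DF = 0.485194, PV = 51.333518
Price P = sum_t PV_t = 88.331062
First compute Macaulay numerator sum_t t * PV_t:
  t * PV_t at t = 1.0000: 5.395349
  t * PV_t at t = 2.0000: 10.037858
  t * PV_t at t = 3.0000: 14.006314
  t * PV_t at t = 4.0000: 17.372172
  t * PV_t at t = 5.0000: 20.200200
  t * PV_t at t = 6.0000: 22.549061
  t * PV_t at t = 7.0000: 24.471849
  t * PV_t at t = 8.0000: 26.016584
  t * PV_t at t = 9.0000: 27.226657
  t * PV_t at t = 10.0000: 513.335176
Macaulay duration D = 680.611221 / 88.331062 = 7.705231
Modified duration = D / (1 + y/m) = 7.705231 / (1 + 0.075000) = 7.167657


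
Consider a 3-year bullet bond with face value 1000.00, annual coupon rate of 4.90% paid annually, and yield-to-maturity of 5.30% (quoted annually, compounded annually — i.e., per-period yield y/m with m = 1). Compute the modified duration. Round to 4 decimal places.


Answer: Modified duration = 2.7172

Derivation:
Coupon per period c = face * coupon_rate / m = 49.000000
Periods per year m = 1; per-period yield y/m = 0.053000
Number of cashflows N = 3
Cashflows (t years, CF_t, discount factor 1/(1+y/m)^(m*t), PV):
  t = 1.0000: CF_t = 49.000000, DF = 0.949668, PV = 46.533713
  t = 2.0000: CF_t = 49.000000, DF = 0.901869, PV = 44.191560
  t = 3.0000: CF_t = 1049.000000, DF = 0.856475, PV = 898.442680
Price P = sum_t PV_t = 989.167954
First compute Macaulay numerator sum_t t * PV_t:
  t * PV_t at t = 1.0000: 46.533713
  t * PV_t at t = 2.0000: 88.383121
  t * PV_t at t = 3.0000: 2695.328040
Macaulay duration D = 2830.244874 / 989.167954 = 2.861238
Modified duration = D / (1 + y/m) = 2.861238 / (1 + 0.053000) = 2.717225


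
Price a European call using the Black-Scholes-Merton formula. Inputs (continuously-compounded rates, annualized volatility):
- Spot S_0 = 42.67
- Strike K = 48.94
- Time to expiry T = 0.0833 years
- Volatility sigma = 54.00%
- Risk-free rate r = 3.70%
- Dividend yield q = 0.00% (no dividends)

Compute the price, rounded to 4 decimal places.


d1 = (ln(S/K) + (r - q + 0.5*sigma^2) * T) / (sigma * sqrt(T)) = -0.78196386
d2 = d1 - sigma * sqrt(T) = -0.93781725
exp(-rT) = 0.99692264; exp(-qT) = 1.00000000
C = S_0 * exp(-qT) * N(d1) - K * exp(-rT) * N(d2)
N(d1) = 0.21711791; N(d2) = 0.17416917
C = 42.6700 * 1.00000000 * 0.21711791 - 48.9400 * 0.99692264 * 0.17416917 = 0.7668

Answer: Price = 0.7668


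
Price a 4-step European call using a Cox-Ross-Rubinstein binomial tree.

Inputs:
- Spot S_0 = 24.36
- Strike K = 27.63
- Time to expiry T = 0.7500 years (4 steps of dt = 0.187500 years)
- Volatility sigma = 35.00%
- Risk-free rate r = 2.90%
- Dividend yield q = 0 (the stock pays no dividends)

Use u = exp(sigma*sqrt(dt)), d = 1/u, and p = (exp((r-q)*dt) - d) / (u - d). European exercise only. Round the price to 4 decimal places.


dt = T/N = 0.187500
u = exp(sigma*sqrt(dt)) = 1.163642; d = 1/u = 0.859371
p = (exp((r-q)*dt) - d) / (u - d) = 0.480103
Discount per step: exp(-r*dt) = 0.994577
Stock lattice S(k, i) with i counting down-moves:
  k=0: S(0,0) = 24.3600
  k=1: S(1,0) = 28.3463; S(1,1) = 20.9343
  k=2: S(2,0) = 32.9849; S(2,1) = 24.3600; S(2,2) = 17.9903
  k=3: S(3,0) = 38.3827; S(3,1) = 28.3463; S(3,2) = 20.9343; S(3,3) = 15.4604
  k=4: S(4,0) = 44.6637; S(4,1) = 32.9849; S(4,2) = 24.3600; S(4,3) = 17.9903; S(4,4) = 13.2862
Terminal payoffs V(N, i) = max(S_T - K, 0):
  V(4,0) = 17.033661; V(4,1) = 5.354948; V(4,2) = 0.000000; V(4,3) = 0.000000; V(4,4) = 0.000000
Backward induction: V(k, i) = exp(-r*dt) * [p * V(k+1, i) + (1-p) * V(k+1, i+1)].
  V(3,0) = exp(-r*dt) * [p*17.033661 + (1-p)*5.354948] = 10.902490
  V(3,1) = exp(-r*dt) * [p*5.354948 + (1-p)*0.000000] = 2.556985
  V(3,2) = exp(-r*dt) * [p*0.000000 + (1-p)*0.000000] = 0.000000
  V(3,3) = exp(-r*dt) * [p*0.000000 + (1-p)*0.000000] = 0.000000
  V(2,0) = exp(-r*dt) * [p*10.902490 + (1-p)*2.556985] = 6.528094
  V(2,1) = exp(-r*dt) * [p*2.556985 + (1-p)*0.000000] = 1.220959
  V(2,2) = exp(-r*dt) * [p*0.000000 + (1-p)*0.000000] = 0.000000
  V(1,0) = exp(-r*dt) * [p*6.528094 + (1-p)*1.220959] = 3.748493
  V(1,1) = exp(-r*dt) * [p*1.220959 + (1-p)*0.000000] = 0.583008
  V(0,0) = exp(-r*dt) * [p*3.748493 + (1-p)*0.583008] = 2.091364

Answer: Price = V(0,0) = 2.0914


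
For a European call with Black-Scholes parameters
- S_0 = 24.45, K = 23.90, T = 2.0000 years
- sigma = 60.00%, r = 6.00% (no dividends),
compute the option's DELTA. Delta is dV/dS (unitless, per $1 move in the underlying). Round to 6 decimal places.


Answer: Delta = 0.723242

Derivation:
d1 = 0.5924986277; d2 = -0.2560295097
phi(d1) = 0.3347183506; exp(-qT) = 1.0000000000; exp(-rT) = 0.8869204367
N(d1) = 0.7232416303
Delta = exp(-qT) * N(d1) = 1.0000000000 * 0.7232416303 = 0.723242


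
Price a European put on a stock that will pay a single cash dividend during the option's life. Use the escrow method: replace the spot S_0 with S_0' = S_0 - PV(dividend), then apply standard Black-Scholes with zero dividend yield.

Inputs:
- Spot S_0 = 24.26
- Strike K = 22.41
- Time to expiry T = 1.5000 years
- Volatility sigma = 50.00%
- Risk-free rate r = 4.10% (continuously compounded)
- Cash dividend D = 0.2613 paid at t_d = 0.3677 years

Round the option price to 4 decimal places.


Answer: Price = 4.0746

Derivation:
PV(D) = D * exp(-r * t_d) = 0.2613 * 0.98503737 = 0.25739026
S_0' = S_0 - PV(D) = 24.2600 - 0.25739026 = 24.00260974
d1 = (ln(S_0'/K) + (r + sigma^2/2)*T) / (sigma*sqrt(T)) = 0.51872889
d2 = d1 - sigma*sqrt(T) = -0.09364354
exp(-rT) = 0.94035295
N(-d1) = 0.30197491; N(-d2) = 0.53730384
P = K * exp(-rT) * N(-d2) - S_0' * N(-d1) = 22.4100 * 0.94035295 * 0.53730384 - 24.00260974 * 0.30197491 = 4.0746
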